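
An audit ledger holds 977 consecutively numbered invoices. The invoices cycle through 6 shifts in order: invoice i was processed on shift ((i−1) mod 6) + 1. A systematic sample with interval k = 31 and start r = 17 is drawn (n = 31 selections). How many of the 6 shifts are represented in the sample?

Consecutive selections differ by k = 31, so their shift numbers differ by 31 mod 6 = 1.
gcd(31, 6) = 1, so the sample visits 6/1 = 6 distinct residues mod 6.
Start 17 is shift 5; the shifts hit are 1, 2, 3, 4, 5, 6.

6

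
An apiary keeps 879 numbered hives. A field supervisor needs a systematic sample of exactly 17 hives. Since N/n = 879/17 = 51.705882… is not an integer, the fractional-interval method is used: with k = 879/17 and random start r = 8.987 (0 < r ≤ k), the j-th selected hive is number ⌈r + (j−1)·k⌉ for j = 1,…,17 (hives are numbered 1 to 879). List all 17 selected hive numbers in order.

9, 61, 113, 165, 216, 268, 320, 371, 423, 475, 527, 578, 630, 682, 733, 785, 837

j=1: r + 0k = 8.987 → ⌈·⌉ = 9
j=2: r + 1k = 60.692882… → ⌈·⌉ = 61
j=3: r + 2k = 112.398764… → ⌈·⌉ = 113
j=4: r + 3k = 164.104647… → ⌈·⌉ = 165
j=5: r + 4k = 215.810529… → ⌈·⌉ = 216
j=6: r + 5k = 267.516411… → ⌈·⌉ = 268
j=7: r + 6k = 319.222294… → ⌈·⌉ = 320
j=8: r + 7k = 370.928176… → ⌈·⌉ = 371
j=9: r + 8k = 422.634058… → ⌈·⌉ = 423
j=10: r + 9k = 474.339941… → ⌈·⌉ = 475
j=11: r + 10k = 526.045823… → ⌈·⌉ = 527
j=12: r + 11k = 577.751705… → ⌈·⌉ = 578
j=13: r + 12k = 629.457588… → ⌈·⌉ = 630
j=14: r + 13k = 681.163470… → ⌈·⌉ = 682
j=15: r + 14k = 732.869352… → ⌈·⌉ = 733
j=16: r + 15k = 784.575235… → ⌈·⌉ = 785
j=17: r + 16k = 836.281117… → ⌈·⌉ = 837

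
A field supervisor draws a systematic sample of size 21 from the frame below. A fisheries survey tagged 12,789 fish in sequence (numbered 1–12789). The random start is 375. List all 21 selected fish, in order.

375, 984, 1593, 2202, 2811, 3420, 4029, 4638, 5247, 5856, 6465, 7074, 7683, 8292, 8901, 9510, 10119, 10728, 11337, 11946, 12555

k = N/n = 12789/21 = 609
fish 1: 375
fish 2: 375 + 609 = 984
fish 3: 984 + 609 = 1593
fish 4: 1593 + 609 = 2202
fish 5: 2202 + 609 = 2811
fish 6: 2811 + 609 = 3420
fish 7: 3420 + 609 = 4029
fish 8: 4029 + 609 = 4638
fish 9: 4638 + 609 = 5247
fish 10: 5247 + 609 = 5856
fish 11: 5856 + 609 = 6465
fish 12: 6465 + 609 = 7074
fish 13: 7074 + 609 = 7683
fish 14: 7683 + 609 = 8292
fish 15: 8292 + 609 = 8901
fish 16: 8901 + 609 = 9510
fish 17: 9510 + 609 = 10119
fish 18: 10119 + 609 = 10728
fish 19: 10728 + 609 = 11337
fish 20: 11337 + 609 = 11946
fish 21: 11946 + 609 = 12555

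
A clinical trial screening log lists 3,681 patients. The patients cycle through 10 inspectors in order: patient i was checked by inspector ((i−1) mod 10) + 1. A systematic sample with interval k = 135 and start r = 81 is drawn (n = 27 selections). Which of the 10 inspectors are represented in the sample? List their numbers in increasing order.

Consecutive selections differ by k = 135, so their inspector numbers differ by 135 mod 10 = 5.
gcd(135, 10) = 5, so the sample visits 10/5 = 2 distinct residues mod 10.
Start 81 is inspector 1; the inspectors hit are 1, 6.

1, 6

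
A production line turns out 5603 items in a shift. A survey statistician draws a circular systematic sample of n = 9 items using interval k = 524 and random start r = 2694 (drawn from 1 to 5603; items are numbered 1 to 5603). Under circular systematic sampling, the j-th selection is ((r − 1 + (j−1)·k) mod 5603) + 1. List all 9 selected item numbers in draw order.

Selection 1: 2694
Selection 2: 2694 + 524 = 3218
Selection 3: 3218 + 524 = 3742
Selection 4: 3742 + 524 = 4266
Selection 5: 4266 + 524 = 4790
Selection 6: 4790 + 524 = 5314
Selection 7: 5314 + 524 = 5838 → 5838 − 5603 = 235
Selection 8: 235 + 524 = 759
Selection 9: 759 + 524 = 1283

2694, 3218, 3742, 4266, 4790, 5314, 235, 759, 1283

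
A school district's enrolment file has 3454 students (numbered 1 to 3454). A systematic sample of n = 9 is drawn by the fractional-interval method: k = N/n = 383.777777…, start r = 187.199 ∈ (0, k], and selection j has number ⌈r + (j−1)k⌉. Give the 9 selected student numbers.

188, 571, 955, 1339, 1723, 2107, 2490, 2874, 3258

j=1: r + 0k = 187.199 → ⌈·⌉ = 188
j=2: r + 1k = 570.976777… → ⌈·⌉ = 571
j=3: r + 2k = 954.754555… → ⌈·⌉ = 955
j=4: r + 3k = 1338.532333… → ⌈·⌉ = 1339
j=5: r + 4k = 1722.310111… → ⌈·⌉ = 1723
j=6: r + 5k = 2106.087888… → ⌈·⌉ = 2107
j=7: r + 6k = 2489.865666… → ⌈·⌉ = 2490
j=8: r + 7k = 2873.643444… → ⌈·⌉ = 2874
j=9: r + 8k = 3257.421222… → ⌈·⌉ = 3258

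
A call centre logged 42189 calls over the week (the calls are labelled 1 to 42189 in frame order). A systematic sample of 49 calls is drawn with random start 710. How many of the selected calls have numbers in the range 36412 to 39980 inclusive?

4

k = 42189/49 = 861
First selection ≥ 36412: 710 + ⌈(36412−710)/861⌉·861 = 710 + 42×861 = 36872
Last selection ≤ 39980: 710 + ⌊(39980−710)/861⌋·861 = 710 + 45×861 = 39455
Count = 45 − 42 + 1 = 4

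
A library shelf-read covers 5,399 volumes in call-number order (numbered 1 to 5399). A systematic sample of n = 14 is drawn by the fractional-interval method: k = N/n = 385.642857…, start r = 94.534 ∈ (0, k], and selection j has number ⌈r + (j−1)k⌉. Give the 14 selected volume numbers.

95, 481, 866, 1252, 1638, 2023, 2409, 2795, 3180, 3566, 3951, 4337, 4723, 5108

j=1: r + 0k = 94.534 → ⌈·⌉ = 95
j=2: r + 1k = 480.176857… → ⌈·⌉ = 481
j=3: r + 2k = 865.819714… → ⌈·⌉ = 866
j=4: r + 3k = 1251.462571… → ⌈·⌉ = 1252
j=5: r + 4k = 1637.105428… → ⌈·⌉ = 1638
j=6: r + 5k = 2022.748285… → ⌈·⌉ = 2023
j=7: r + 6k = 2408.391142… → ⌈·⌉ = 2409
j=8: r + 7k = 2794.034 → ⌈·⌉ = 2795
j=9: r + 8k = 3179.676857… → ⌈·⌉ = 3180
j=10: r + 9k = 3565.319714… → ⌈·⌉ = 3566
j=11: r + 10k = 3950.962571… → ⌈·⌉ = 3951
j=12: r + 11k = 4336.605428… → ⌈·⌉ = 4337
j=13: r + 12k = 4722.248285… → ⌈·⌉ = 4723
j=14: r + 13k = 5107.891142… → ⌈·⌉ = 5108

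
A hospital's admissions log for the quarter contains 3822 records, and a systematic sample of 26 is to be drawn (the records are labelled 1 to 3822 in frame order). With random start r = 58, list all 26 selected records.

58, 205, 352, 499, 646, 793, 940, 1087, 1234, 1381, 1528, 1675, 1822, 1969, 2116, 2263, 2410, 2557, 2704, 2851, 2998, 3145, 3292, 3439, 3586, 3733

k = N/n = 3822/26 = 147
record 1: 58
record 2: 58 + 147 = 205
record 3: 205 + 147 = 352
record 4: 352 + 147 = 499
record 5: 499 + 147 = 646
record 6: 646 + 147 = 793
record 7: 793 + 147 = 940
record 8: 940 + 147 = 1087
record 9: 1087 + 147 = 1234
record 10: 1234 + 147 = 1381
record 11: 1381 + 147 = 1528
record 12: 1528 + 147 = 1675
record 13: 1675 + 147 = 1822
record 14: 1822 + 147 = 1969
record 15: 1969 + 147 = 2116
record 16: 2116 + 147 = 2263
record 17: 2263 + 147 = 2410
record 18: 2410 + 147 = 2557
record 19: 2557 + 147 = 2704
record 20: 2704 + 147 = 2851
record 21: 2851 + 147 = 2998
record 22: 2998 + 147 = 3145
record 23: 3145 + 147 = 3292
record 24: 3292 + 147 = 3439
record 25: 3439 + 147 = 3586
record 26: 3586 + 147 = 3733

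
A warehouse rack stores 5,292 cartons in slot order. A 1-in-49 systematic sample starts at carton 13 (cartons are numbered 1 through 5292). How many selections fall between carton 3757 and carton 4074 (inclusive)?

k = 49
First selection ≥ 3757: 13 + ⌈(3757−13)/49⌉·49 = 13 + 77×49 = 3786
Last selection ≤ 4074: 13 + ⌊(4074−13)/49⌋·49 = 13 + 82×49 = 4031
Count = 82 − 77 + 1 = 6

6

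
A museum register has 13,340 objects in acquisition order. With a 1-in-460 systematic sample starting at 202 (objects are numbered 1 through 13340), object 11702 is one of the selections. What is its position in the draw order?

26

k = 460
position = (11702 − 202)/460 + 1 = 11500/460 + 1 = 25 + 1 = 26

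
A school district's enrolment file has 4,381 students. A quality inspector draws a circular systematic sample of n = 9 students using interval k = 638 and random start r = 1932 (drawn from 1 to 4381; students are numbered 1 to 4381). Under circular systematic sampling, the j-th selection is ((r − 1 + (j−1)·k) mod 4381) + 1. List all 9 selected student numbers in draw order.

Selection 1: 1932
Selection 2: 1932 + 638 = 2570
Selection 3: 2570 + 638 = 3208
Selection 4: 3208 + 638 = 3846
Selection 5: 3846 + 638 = 4484 → 4484 − 4381 = 103
Selection 6: 103 + 638 = 741
Selection 7: 741 + 638 = 1379
Selection 8: 1379 + 638 = 2017
Selection 9: 2017 + 638 = 2655

1932, 2570, 3208, 3846, 103, 741, 1379, 2017, 2655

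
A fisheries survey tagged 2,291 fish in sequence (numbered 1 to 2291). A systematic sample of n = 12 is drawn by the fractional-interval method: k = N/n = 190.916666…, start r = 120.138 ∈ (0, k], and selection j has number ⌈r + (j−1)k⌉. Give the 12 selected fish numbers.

121, 312, 502, 693, 884, 1075, 1266, 1457, 1648, 1839, 2030, 2221

j=1: r + 0k = 120.138 → ⌈·⌉ = 121
j=2: r + 1k = 311.054666… → ⌈·⌉ = 312
j=3: r + 2k = 501.971333… → ⌈·⌉ = 502
j=4: r + 3k = 692.888 → ⌈·⌉ = 693
j=5: r + 4k = 883.804666… → ⌈·⌉ = 884
j=6: r + 5k = 1074.721333… → ⌈·⌉ = 1075
j=7: r + 6k = 1265.638 → ⌈·⌉ = 1266
j=8: r + 7k = 1456.554666… → ⌈·⌉ = 1457
j=9: r + 8k = 1647.471333… → ⌈·⌉ = 1648
j=10: r + 9k = 1838.388 → ⌈·⌉ = 1839
j=11: r + 10k = 2029.304666… → ⌈·⌉ = 2030
j=12: r + 11k = 2220.221333… → ⌈·⌉ = 2221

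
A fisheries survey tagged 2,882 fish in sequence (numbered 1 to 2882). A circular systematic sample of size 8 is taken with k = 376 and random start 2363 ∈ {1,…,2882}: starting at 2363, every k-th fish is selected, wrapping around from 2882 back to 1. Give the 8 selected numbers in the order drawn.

Selection 1: 2363
Selection 2: 2363 + 376 = 2739
Selection 3: 2739 + 376 = 3115 → 3115 − 2882 = 233
Selection 4: 233 + 376 = 609
Selection 5: 609 + 376 = 985
Selection 6: 985 + 376 = 1361
Selection 7: 1361 + 376 = 1737
Selection 8: 1737 + 376 = 2113

2363, 2739, 233, 609, 985, 1361, 1737, 2113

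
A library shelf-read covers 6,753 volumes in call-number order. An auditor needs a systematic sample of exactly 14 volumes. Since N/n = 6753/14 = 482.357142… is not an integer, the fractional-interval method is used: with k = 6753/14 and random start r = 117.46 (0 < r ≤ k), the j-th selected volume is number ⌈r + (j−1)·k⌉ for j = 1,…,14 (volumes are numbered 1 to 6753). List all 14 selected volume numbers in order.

118, 600, 1083, 1565, 2047, 2530, 3012, 3494, 3977, 4459, 4942, 5424, 5906, 6389

j=1: r + 0k = 117.46 → ⌈·⌉ = 118
j=2: r + 1k = 599.817142… → ⌈·⌉ = 600
j=3: r + 2k = 1082.174285… → ⌈·⌉ = 1083
j=4: r + 3k = 1564.531428… → ⌈·⌉ = 1565
j=5: r + 4k = 2046.888571… → ⌈·⌉ = 2047
j=6: r + 5k = 2529.245714… → ⌈·⌉ = 2530
j=7: r + 6k = 3011.602857… → ⌈·⌉ = 3012
j=8: r + 7k = 3493.96 → ⌈·⌉ = 3494
j=9: r + 8k = 3976.317142… → ⌈·⌉ = 3977
j=10: r + 9k = 4458.674285… → ⌈·⌉ = 4459
j=11: r + 10k = 4941.031428… → ⌈·⌉ = 4942
j=12: r + 11k = 5423.388571… → ⌈·⌉ = 5424
j=13: r + 12k = 5905.745714… → ⌈·⌉ = 5906
j=14: r + 13k = 6388.102857… → ⌈·⌉ = 6389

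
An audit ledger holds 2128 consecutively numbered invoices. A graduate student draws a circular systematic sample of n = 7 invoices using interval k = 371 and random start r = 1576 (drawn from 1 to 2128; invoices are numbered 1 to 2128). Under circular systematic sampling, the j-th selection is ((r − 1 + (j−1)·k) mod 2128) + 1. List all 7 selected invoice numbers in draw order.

1576, 1947, 190, 561, 932, 1303, 1674

Selection 1: 1576
Selection 2: 1576 + 371 = 1947
Selection 3: 1947 + 371 = 2318 → 2318 − 2128 = 190
Selection 4: 190 + 371 = 561
Selection 5: 561 + 371 = 932
Selection 6: 932 + 371 = 1303
Selection 7: 1303 + 371 = 1674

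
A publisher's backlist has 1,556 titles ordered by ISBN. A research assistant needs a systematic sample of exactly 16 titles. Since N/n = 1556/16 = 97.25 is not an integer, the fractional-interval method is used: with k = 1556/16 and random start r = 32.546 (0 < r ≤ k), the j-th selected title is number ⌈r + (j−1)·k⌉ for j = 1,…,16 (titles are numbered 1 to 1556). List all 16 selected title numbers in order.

j=1: r + 0k = 32.546 → ⌈·⌉ = 33
j=2: r + 1k = 129.796 → ⌈·⌉ = 130
j=3: r + 2k = 227.046 → ⌈·⌉ = 228
j=4: r + 3k = 324.296 → ⌈·⌉ = 325
j=5: r + 4k = 421.546 → ⌈·⌉ = 422
j=6: r + 5k = 518.796 → ⌈·⌉ = 519
j=7: r + 6k = 616.046 → ⌈·⌉ = 617
j=8: r + 7k = 713.296 → ⌈·⌉ = 714
j=9: r + 8k = 810.546 → ⌈·⌉ = 811
j=10: r + 9k = 907.796 → ⌈·⌉ = 908
j=11: r + 10k = 1005.046 → ⌈·⌉ = 1006
j=12: r + 11k = 1102.296 → ⌈·⌉ = 1103
j=13: r + 12k = 1199.546 → ⌈·⌉ = 1200
j=14: r + 13k = 1296.796 → ⌈·⌉ = 1297
j=15: r + 14k = 1394.046 → ⌈·⌉ = 1395
j=16: r + 15k = 1491.296 → ⌈·⌉ = 1492

33, 130, 228, 325, 422, 519, 617, 714, 811, 908, 1006, 1103, 1200, 1297, 1395, 1492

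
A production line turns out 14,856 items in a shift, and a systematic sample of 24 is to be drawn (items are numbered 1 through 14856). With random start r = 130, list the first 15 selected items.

130, 749, 1368, 1987, 2606, 3225, 3844, 4463, 5082, 5701, 6320, 6939, 7558, 8177, 8796

k = N/n = 14856/24 = 619
item 1: 130
item 2: 130 + 619 = 749
item 3: 749 + 619 = 1368
item 4: 1368 + 619 = 1987
item 5: 1987 + 619 = 2606
item 6: 2606 + 619 = 3225
item 7: 3225 + 619 = 3844
item 8: 3844 + 619 = 4463
item 9: 4463 + 619 = 5082
item 10: 5082 + 619 = 5701
item 11: 5701 + 619 = 6320
item 12: 6320 + 619 = 6939
item 13: 6939 + 619 = 7558
item 14: 7558 + 619 = 8177
item 15: 8177 + 619 = 8796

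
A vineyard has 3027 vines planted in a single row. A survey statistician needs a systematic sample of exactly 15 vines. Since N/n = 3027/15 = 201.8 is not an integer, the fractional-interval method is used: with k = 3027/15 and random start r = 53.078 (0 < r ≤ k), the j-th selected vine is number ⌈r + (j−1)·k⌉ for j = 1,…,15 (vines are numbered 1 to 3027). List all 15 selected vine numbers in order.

54, 255, 457, 659, 861, 1063, 1264, 1466, 1668, 1870, 2072, 2273, 2475, 2677, 2879

j=1: r + 0k = 53.078 → ⌈·⌉ = 54
j=2: r + 1k = 254.878 → ⌈·⌉ = 255
j=3: r + 2k = 456.678 → ⌈·⌉ = 457
j=4: r + 3k = 658.478 → ⌈·⌉ = 659
j=5: r + 4k = 860.278 → ⌈·⌉ = 861
j=6: r + 5k = 1062.078 → ⌈·⌉ = 1063
j=7: r + 6k = 1263.878 → ⌈·⌉ = 1264
j=8: r + 7k = 1465.678 → ⌈·⌉ = 1466
j=9: r + 8k = 1667.478 → ⌈·⌉ = 1668
j=10: r + 9k = 1869.278 → ⌈·⌉ = 1870
j=11: r + 10k = 2071.078 → ⌈·⌉ = 2072
j=12: r + 11k = 2272.878 → ⌈·⌉ = 2273
j=13: r + 12k = 2474.678 → ⌈·⌉ = 2475
j=14: r + 13k = 2676.478 → ⌈·⌉ = 2677
j=15: r + 14k = 2878.278 → ⌈·⌉ = 2879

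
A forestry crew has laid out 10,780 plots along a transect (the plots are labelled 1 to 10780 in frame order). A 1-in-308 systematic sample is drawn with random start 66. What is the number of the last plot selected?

k = 308
35th selection = r + (35−1)·k = 66 + 34×308 = 66 + 10472 = 10538

10538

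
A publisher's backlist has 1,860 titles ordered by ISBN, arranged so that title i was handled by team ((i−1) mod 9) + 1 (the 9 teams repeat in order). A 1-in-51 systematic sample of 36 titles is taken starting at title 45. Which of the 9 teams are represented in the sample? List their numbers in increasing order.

3, 6, 9

Consecutive selections differ by k = 51, so their team numbers differ by 51 mod 9 = 6.
gcd(51, 9) = 3, so the sample visits 9/3 = 3 distinct residues mod 9.
Start 45 is team 9; the teams hit are 3, 6, 9.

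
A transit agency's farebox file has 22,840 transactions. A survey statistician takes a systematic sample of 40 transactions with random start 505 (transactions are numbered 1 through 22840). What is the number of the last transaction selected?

22774

k = 22840/40 = 571
40th selection = r + (40−1)·k = 505 + 39×571 = 505 + 22269 = 22774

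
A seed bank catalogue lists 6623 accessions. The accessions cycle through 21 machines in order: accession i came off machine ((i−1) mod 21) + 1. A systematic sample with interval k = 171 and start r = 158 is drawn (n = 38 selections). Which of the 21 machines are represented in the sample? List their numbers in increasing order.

2, 5, 8, 11, 14, 17, 20

Consecutive selections differ by k = 171, so their machine numbers differ by 171 mod 21 = 3.
gcd(171, 21) = 3, so the sample visits 21/3 = 7 distinct residues mod 21.
Start 158 is machine 11; the machines hit are 2, 5, 8, 11, 14, 17, 20.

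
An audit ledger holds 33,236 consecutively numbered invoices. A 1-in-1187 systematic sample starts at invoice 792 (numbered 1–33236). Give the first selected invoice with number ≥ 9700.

10288

k = 1187
Steps past start: ⌈(9700 − 792)/1187⌉ = ⌈8908/1187⌉ = 8
Selected invoice: 792 + 8×1187 = 10288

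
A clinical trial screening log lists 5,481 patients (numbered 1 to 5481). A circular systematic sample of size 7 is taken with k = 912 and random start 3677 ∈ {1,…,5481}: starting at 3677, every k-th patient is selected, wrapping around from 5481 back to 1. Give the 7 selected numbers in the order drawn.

Selection 1: 3677
Selection 2: 3677 + 912 = 4589
Selection 3: 4589 + 912 = 5501 → 5501 − 5481 = 20
Selection 4: 20 + 912 = 932
Selection 5: 932 + 912 = 1844
Selection 6: 1844 + 912 = 2756
Selection 7: 2756 + 912 = 3668

3677, 4589, 20, 932, 1844, 2756, 3668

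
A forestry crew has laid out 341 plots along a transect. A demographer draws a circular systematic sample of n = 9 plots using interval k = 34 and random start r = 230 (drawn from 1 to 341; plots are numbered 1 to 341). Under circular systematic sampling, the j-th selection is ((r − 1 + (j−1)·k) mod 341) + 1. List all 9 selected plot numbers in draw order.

230, 264, 298, 332, 25, 59, 93, 127, 161

Selection 1: 230
Selection 2: 230 + 34 = 264
Selection 3: 264 + 34 = 298
Selection 4: 298 + 34 = 332
Selection 5: 332 + 34 = 366 → 366 − 341 = 25
Selection 6: 25 + 34 = 59
Selection 7: 59 + 34 = 93
Selection 8: 93 + 34 = 127
Selection 9: 127 + 34 = 161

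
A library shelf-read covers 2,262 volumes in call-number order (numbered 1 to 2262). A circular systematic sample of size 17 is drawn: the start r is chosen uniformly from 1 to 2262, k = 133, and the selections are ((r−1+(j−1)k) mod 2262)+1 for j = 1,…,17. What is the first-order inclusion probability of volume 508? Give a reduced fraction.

For each position j, as r ranges over 1…2262 the j-th selection hits every volume exactly once, so volume 508 is selected for exactly 17 of the 2262 starts.
Inclusion probability = 17/2262.

17/2262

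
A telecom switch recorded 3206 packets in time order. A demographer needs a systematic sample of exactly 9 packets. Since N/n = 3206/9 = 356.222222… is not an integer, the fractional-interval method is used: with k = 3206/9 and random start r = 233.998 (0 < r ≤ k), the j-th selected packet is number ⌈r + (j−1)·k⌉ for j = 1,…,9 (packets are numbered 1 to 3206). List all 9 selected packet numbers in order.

234, 591, 947, 1303, 1659, 2016, 2372, 2728, 3084

j=1: r + 0k = 233.998 → ⌈·⌉ = 234
j=2: r + 1k = 590.220222… → ⌈·⌉ = 591
j=3: r + 2k = 946.442444… → ⌈·⌉ = 947
j=4: r + 3k = 1302.664666… → ⌈·⌉ = 1303
j=5: r + 4k = 1658.886888… → ⌈·⌉ = 1659
j=6: r + 5k = 2015.109111… → ⌈·⌉ = 2016
j=7: r + 6k = 2371.331333… → ⌈·⌉ = 2372
j=8: r + 7k = 2727.553555… → ⌈·⌉ = 2728
j=9: r + 8k = 3083.775777… → ⌈·⌉ = 3084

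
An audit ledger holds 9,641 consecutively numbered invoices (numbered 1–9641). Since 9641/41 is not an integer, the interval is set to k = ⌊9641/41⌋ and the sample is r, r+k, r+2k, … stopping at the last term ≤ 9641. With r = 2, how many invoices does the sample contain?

42

k = ⌊9641/41⌋ = 235
Achieved size = ⌊(9641 − 2)/235⌋ + 1 = ⌊9639/235⌋ + 1 = 41 + 1 = 42
(last selection: 2 + 41×235 = 9637 ≤ 9641; next would be 9872 > 9641)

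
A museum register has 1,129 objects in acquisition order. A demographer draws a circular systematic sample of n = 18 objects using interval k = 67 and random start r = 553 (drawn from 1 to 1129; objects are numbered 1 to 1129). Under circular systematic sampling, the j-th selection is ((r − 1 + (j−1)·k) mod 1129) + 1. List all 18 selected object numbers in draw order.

Selection 1: 553
Selection 2: 553 + 67 = 620
Selection 3: 620 + 67 = 687
Selection 4: 687 + 67 = 754
Selection 5: 754 + 67 = 821
Selection 6: 821 + 67 = 888
Selection 7: 888 + 67 = 955
Selection 8: 955 + 67 = 1022
Selection 9: 1022 + 67 = 1089
Selection 10: 1089 + 67 = 1156 → 1156 − 1129 = 27
Selection 11: 27 + 67 = 94
Selection 12: 94 + 67 = 161
Selection 13: 161 + 67 = 228
Selection 14: 228 + 67 = 295
Selection 15: 295 + 67 = 362
Selection 16: 362 + 67 = 429
Selection 17: 429 + 67 = 496
Selection 18: 496 + 67 = 563

553, 620, 687, 754, 821, 888, 955, 1022, 1089, 27, 94, 161, 228, 295, 362, 429, 496, 563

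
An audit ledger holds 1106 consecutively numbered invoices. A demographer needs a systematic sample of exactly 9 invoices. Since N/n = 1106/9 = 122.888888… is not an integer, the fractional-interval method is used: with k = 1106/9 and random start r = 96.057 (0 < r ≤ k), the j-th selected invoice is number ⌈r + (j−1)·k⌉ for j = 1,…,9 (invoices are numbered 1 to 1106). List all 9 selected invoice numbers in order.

97, 219, 342, 465, 588, 711, 834, 957, 1080

j=1: r + 0k = 96.057 → ⌈·⌉ = 97
j=2: r + 1k = 218.945888… → ⌈·⌉ = 219
j=3: r + 2k = 341.834777… → ⌈·⌉ = 342
j=4: r + 3k = 464.723666… → ⌈·⌉ = 465
j=5: r + 4k = 587.612555… → ⌈·⌉ = 588
j=6: r + 5k = 710.501444… → ⌈·⌉ = 711
j=7: r + 6k = 833.390333… → ⌈·⌉ = 834
j=8: r + 7k = 956.279222… → ⌈·⌉ = 957
j=9: r + 8k = 1079.168111… → ⌈·⌉ = 1080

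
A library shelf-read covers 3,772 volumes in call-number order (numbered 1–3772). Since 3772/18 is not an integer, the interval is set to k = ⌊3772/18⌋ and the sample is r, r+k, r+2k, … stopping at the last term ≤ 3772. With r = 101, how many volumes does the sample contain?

18

k = ⌊3772/18⌋ = 209
Achieved size = ⌊(3772 − 101)/209⌋ + 1 = ⌊3671/209⌋ + 1 = 17 + 1 = 18
(last selection: 101 + 17×209 = 3654 ≤ 3772; next would be 3863 > 3772)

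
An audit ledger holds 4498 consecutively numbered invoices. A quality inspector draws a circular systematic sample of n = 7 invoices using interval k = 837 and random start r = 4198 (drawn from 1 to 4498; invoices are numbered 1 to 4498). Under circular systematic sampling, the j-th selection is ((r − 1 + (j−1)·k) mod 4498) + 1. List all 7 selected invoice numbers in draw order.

Selection 1: 4198
Selection 2: 4198 + 837 = 5035 → 5035 − 4498 = 537
Selection 3: 537 + 837 = 1374
Selection 4: 1374 + 837 = 2211
Selection 5: 2211 + 837 = 3048
Selection 6: 3048 + 837 = 3885
Selection 7: 3885 + 837 = 4722 → 4722 − 4498 = 224

4198, 537, 1374, 2211, 3048, 3885, 224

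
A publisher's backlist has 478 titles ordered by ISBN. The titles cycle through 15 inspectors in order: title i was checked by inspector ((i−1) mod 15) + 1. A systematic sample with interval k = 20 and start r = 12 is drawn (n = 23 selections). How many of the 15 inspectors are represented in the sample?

3

Consecutive selections differ by k = 20, so their inspector numbers differ by 20 mod 15 = 5.
gcd(20, 15) = 5, so the sample visits 15/5 = 3 distinct residues mod 15.
Start 12 is inspector 12; the inspectors hit are 2, 7, 12.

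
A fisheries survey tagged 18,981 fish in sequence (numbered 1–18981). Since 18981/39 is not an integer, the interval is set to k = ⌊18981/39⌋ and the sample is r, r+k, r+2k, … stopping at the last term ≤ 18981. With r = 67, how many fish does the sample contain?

39

k = ⌊18981/39⌋ = 486
Achieved size = ⌊(18981 − 67)/486⌋ + 1 = ⌊18914/486⌋ + 1 = 38 + 1 = 39
(last selection: 67 + 38×486 = 18535 ≤ 18981; next would be 19021 > 18981)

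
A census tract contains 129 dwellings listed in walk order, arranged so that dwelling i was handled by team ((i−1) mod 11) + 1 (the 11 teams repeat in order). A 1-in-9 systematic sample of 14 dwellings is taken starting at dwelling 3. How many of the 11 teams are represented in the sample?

Consecutive selections differ by k = 9, so their team numbers differ by 9 mod 11 = 9.
gcd(9, 11) = 1, so the sample visits 11/1 = 11 distinct residues mod 11.
Start 3 is team 3; the teams hit are 1, 2, 3, 4, 5, 6, 7, 8, 9, 10, 11.

11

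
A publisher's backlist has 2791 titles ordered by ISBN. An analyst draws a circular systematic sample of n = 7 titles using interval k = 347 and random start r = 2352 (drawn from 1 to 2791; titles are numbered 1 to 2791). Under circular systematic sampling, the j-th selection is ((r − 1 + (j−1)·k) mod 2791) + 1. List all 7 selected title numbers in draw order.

Selection 1: 2352
Selection 2: 2352 + 347 = 2699
Selection 3: 2699 + 347 = 3046 → 3046 − 2791 = 255
Selection 4: 255 + 347 = 602
Selection 5: 602 + 347 = 949
Selection 6: 949 + 347 = 1296
Selection 7: 1296 + 347 = 1643

2352, 2699, 255, 602, 949, 1296, 1643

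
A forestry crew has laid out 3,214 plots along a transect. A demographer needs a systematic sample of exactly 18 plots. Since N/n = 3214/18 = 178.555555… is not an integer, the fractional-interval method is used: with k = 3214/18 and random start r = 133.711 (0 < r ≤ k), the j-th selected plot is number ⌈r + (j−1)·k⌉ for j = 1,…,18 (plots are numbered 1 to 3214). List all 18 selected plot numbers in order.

134, 313, 491, 670, 848, 1027, 1206, 1384, 1563, 1741, 1920, 2098, 2277, 2455, 2634, 2813, 2991, 3170

j=1: r + 0k = 133.711 → ⌈·⌉ = 134
j=2: r + 1k = 312.266555… → ⌈·⌉ = 313
j=3: r + 2k = 490.822111… → ⌈·⌉ = 491
j=4: r + 3k = 669.377666… → ⌈·⌉ = 670
j=5: r + 4k = 847.933222… → ⌈·⌉ = 848
j=6: r + 5k = 1026.488777… → ⌈·⌉ = 1027
j=7: r + 6k = 1205.044333… → ⌈·⌉ = 1206
j=8: r + 7k = 1383.599888… → ⌈·⌉ = 1384
j=9: r + 8k = 1562.155444… → ⌈·⌉ = 1563
j=10: r + 9k = 1740.711 → ⌈·⌉ = 1741
j=11: r + 10k = 1919.266555… → ⌈·⌉ = 1920
j=12: r + 11k = 2097.822111… → ⌈·⌉ = 2098
j=13: r + 12k = 2276.377666… → ⌈·⌉ = 2277
j=14: r + 13k = 2454.933222… → ⌈·⌉ = 2455
j=15: r + 14k = 2633.488777… → ⌈·⌉ = 2634
j=16: r + 15k = 2812.044333… → ⌈·⌉ = 2813
j=17: r + 16k = 2990.599888… → ⌈·⌉ = 2991
j=18: r + 17k = 3169.155444… → ⌈·⌉ = 3170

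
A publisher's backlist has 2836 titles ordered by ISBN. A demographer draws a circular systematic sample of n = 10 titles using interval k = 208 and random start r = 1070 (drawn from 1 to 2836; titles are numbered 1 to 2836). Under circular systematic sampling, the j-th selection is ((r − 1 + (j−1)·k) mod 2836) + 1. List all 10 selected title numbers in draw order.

1070, 1278, 1486, 1694, 1902, 2110, 2318, 2526, 2734, 106

Selection 1: 1070
Selection 2: 1070 + 208 = 1278
Selection 3: 1278 + 208 = 1486
Selection 4: 1486 + 208 = 1694
Selection 5: 1694 + 208 = 1902
Selection 6: 1902 + 208 = 2110
Selection 7: 2110 + 208 = 2318
Selection 8: 2318 + 208 = 2526
Selection 9: 2526 + 208 = 2734
Selection 10: 2734 + 208 = 2942 → 2942 − 2836 = 106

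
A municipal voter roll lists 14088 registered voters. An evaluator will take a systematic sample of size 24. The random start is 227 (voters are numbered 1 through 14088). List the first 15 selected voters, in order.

k = N/n = 14088/24 = 587
voter 1: 227
voter 2: 227 + 587 = 814
voter 3: 814 + 587 = 1401
voter 4: 1401 + 587 = 1988
voter 5: 1988 + 587 = 2575
voter 6: 2575 + 587 = 3162
voter 7: 3162 + 587 = 3749
voter 8: 3749 + 587 = 4336
voter 9: 4336 + 587 = 4923
voter 10: 4923 + 587 = 5510
voter 11: 5510 + 587 = 6097
voter 12: 6097 + 587 = 6684
voter 13: 6684 + 587 = 7271
voter 14: 7271 + 587 = 7858
voter 15: 7858 + 587 = 8445

227, 814, 1401, 1988, 2575, 3162, 3749, 4336, 4923, 5510, 6097, 6684, 7271, 7858, 8445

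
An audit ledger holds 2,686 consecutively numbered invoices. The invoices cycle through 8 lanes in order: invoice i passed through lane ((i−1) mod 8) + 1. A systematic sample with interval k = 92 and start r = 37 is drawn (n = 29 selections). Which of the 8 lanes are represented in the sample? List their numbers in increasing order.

Consecutive selections differ by k = 92, so their lane numbers differ by 92 mod 8 = 4.
gcd(92, 8) = 4, so the sample visits 8/4 = 2 distinct residues mod 8.
Start 37 is lane 5; the lanes hit are 1, 5.

1, 5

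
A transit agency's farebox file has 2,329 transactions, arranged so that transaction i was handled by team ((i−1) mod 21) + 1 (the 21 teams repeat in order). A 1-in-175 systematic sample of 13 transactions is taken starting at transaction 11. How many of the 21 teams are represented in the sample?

3

Consecutive selections differ by k = 175, so their team numbers differ by 175 mod 21 = 7.
gcd(175, 21) = 7, so the sample visits 21/7 = 3 distinct residues mod 21.
Start 11 is team 11; the teams hit are 4, 11, 18.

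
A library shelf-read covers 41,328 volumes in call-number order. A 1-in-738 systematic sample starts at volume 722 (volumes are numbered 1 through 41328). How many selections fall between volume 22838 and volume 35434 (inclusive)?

k = 738
First selection ≥ 22838: 722 + ⌈(22838−722)/738⌉·738 = 722 + 30×738 = 22862
Last selection ≤ 35434: 722 + ⌊(35434−722)/738⌋·738 = 722 + 47×738 = 35408
Count = 47 − 30 + 1 = 18

18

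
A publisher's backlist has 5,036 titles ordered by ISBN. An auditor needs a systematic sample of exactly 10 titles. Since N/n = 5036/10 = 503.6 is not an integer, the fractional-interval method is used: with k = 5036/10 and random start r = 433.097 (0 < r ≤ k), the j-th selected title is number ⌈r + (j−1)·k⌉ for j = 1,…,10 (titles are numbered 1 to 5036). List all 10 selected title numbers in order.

j=1: r + 0k = 433.097 → ⌈·⌉ = 434
j=2: r + 1k = 936.697 → ⌈·⌉ = 937
j=3: r + 2k = 1440.297 → ⌈·⌉ = 1441
j=4: r + 3k = 1943.897 → ⌈·⌉ = 1944
j=5: r + 4k = 2447.497 → ⌈·⌉ = 2448
j=6: r + 5k = 2951.097 → ⌈·⌉ = 2952
j=7: r + 6k = 3454.697 → ⌈·⌉ = 3455
j=8: r + 7k = 3958.297 → ⌈·⌉ = 3959
j=9: r + 8k = 4461.897 → ⌈·⌉ = 4462
j=10: r + 9k = 4965.497 → ⌈·⌉ = 4966

434, 937, 1441, 1944, 2448, 2952, 3455, 3959, 4462, 4966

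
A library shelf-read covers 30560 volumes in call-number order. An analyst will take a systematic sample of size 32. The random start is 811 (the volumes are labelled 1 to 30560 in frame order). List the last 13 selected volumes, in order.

18956, 19911, 20866, 21821, 22776, 23731, 24686, 25641, 26596, 27551, 28506, 29461, 30416

k = N/n = 30560/32 = 955
20th selection = 811 + 19×955 = 18956
21st: 18956 + 955 = 19911
22nd: 19911 + 955 = 20866
23rd: 20866 + 955 = 21821
24th: 21821 + 955 = 22776
25th: 22776 + 955 = 23731
26th: 23731 + 955 = 24686
27th: 24686 + 955 = 25641
28th: 25641 + 955 = 26596
29th: 26596 + 955 = 27551
30th: 27551 + 955 = 28506
31st: 28506 + 955 = 29461
32nd: 29461 + 955 = 30416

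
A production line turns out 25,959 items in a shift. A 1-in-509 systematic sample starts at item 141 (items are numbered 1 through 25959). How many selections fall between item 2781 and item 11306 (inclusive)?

k = 509
First selection ≥ 2781: 141 + ⌈(2781−141)/509⌉·509 = 141 + 6×509 = 3195
Last selection ≤ 11306: 141 + ⌊(11306−141)/509⌋·509 = 141 + 21×509 = 10830
Count = 21 − 6 + 1 = 16

16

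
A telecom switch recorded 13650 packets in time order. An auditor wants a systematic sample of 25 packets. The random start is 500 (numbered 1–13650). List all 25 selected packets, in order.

500, 1046, 1592, 2138, 2684, 3230, 3776, 4322, 4868, 5414, 5960, 6506, 7052, 7598, 8144, 8690, 9236, 9782, 10328, 10874, 11420, 11966, 12512, 13058, 13604

k = N/n = 13650/25 = 546
packet 1: 500
packet 2: 500 + 546 = 1046
packet 3: 1046 + 546 = 1592
packet 4: 1592 + 546 = 2138
packet 5: 2138 + 546 = 2684
packet 6: 2684 + 546 = 3230
packet 7: 3230 + 546 = 3776
packet 8: 3776 + 546 = 4322
packet 9: 4322 + 546 = 4868
packet 10: 4868 + 546 = 5414
packet 11: 5414 + 546 = 5960
packet 12: 5960 + 546 = 6506
packet 13: 6506 + 546 = 7052
packet 14: 7052 + 546 = 7598
packet 15: 7598 + 546 = 8144
packet 16: 8144 + 546 = 8690
packet 17: 8690 + 546 = 9236
packet 18: 9236 + 546 = 9782
packet 19: 9782 + 546 = 10328
packet 20: 10328 + 546 = 10874
packet 21: 10874 + 546 = 11420
packet 22: 11420 + 546 = 11966
packet 23: 11966 + 546 = 12512
packet 24: 12512 + 546 = 13058
packet 25: 13058 + 546 = 13604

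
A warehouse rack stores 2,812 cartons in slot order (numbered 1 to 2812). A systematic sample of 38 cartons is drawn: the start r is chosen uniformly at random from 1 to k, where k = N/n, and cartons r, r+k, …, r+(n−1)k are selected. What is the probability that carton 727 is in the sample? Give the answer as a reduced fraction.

1/74

k = 2812/38 = 74.
Carton 727 is selected iff r ≡ 727 (mod 74); exactly one such r in {1,…,74}.
Inclusion probability = 1/74.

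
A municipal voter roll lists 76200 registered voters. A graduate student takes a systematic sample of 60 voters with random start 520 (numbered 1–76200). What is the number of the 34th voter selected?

k = 76200/60 = 1270
34th selection = r + (34−1)·k = 520 + 33×1270 = 520 + 41910 = 42430

42430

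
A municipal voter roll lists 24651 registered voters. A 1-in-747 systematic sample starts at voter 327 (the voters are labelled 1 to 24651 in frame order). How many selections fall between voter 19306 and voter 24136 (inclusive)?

6

k = 747
First selection ≥ 19306: 327 + ⌈(19306−327)/747⌉·747 = 327 + 26×747 = 19749
Last selection ≤ 24136: 327 + ⌊(24136−327)/747⌋·747 = 327 + 31×747 = 23484
Count = 31 − 26 + 1 = 6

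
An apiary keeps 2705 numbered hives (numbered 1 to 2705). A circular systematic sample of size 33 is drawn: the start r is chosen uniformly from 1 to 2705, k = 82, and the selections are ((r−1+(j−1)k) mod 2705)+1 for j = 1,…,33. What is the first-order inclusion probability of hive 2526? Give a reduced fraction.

For each position j, as r ranges over 1…2705 the j-th selection hits every hive exactly once, so hive 2526 is selected for exactly 33 of the 2705 starts.
Inclusion probability = 33/2705.

33/2705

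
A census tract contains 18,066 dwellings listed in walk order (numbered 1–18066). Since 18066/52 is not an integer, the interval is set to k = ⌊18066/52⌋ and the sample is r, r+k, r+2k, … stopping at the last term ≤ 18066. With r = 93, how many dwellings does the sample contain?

k = ⌊18066/52⌋ = 347
Achieved size = ⌊(18066 − 93)/347⌋ + 1 = ⌊17973/347⌋ + 1 = 51 + 1 = 52
(last selection: 93 + 51×347 = 17790 ≤ 18066; next would be 18137 > 18066)

52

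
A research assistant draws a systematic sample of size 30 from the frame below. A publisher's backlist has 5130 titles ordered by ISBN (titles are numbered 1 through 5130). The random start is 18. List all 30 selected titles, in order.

k = N/n = 5130/30 = 171
title 1: 18
title 2: 18 + 171 = 189
title 3: 189 + 171 = 360
title 4: 360 + 171 = 531
title 5: 531 + 171 = 702
title 6: 702 + 171 = 873
title 7: 873 + 171 = 1044
title 8: 1044 + 171 = 1215
title 9: 1215 + 171 = 1386
title 10: 1386 + 171 = 1557
title 11: 1557 + 171 = 1728
title 12: 1728 + 171 = 1899
title 13: 1899 + 171 = 2070
title 14: 2070 + 171 = 2241
title 15: 2241 + 171 = 2412
title 16: 2412 + 171 = 2583
title 17: 2583 + 171 = 2754
title 18: 2754 + 171 = 2925
title 19: 2925 + 171 = 3096
title 20: 3096 + 171 = 3267
title 21: 3267 + 171 = 3438
title 22: 3438 + 171 = 3609
title 23: 3609 + 171 = 3780
title 24: 3780 + 171 = 3951
title 25: 3951 + 171 = 4122
title 26: 4122 + 171 = 4293
title 27: 4293 + 171 = 4464
title 28: 4464 + 171 = 4635
title 29: 4635 + 171 = 4806
title 30: 4806 + 171 = 4977

18, 189, 360, 531, 702, 873, 1044, 1215, 1386, 1557, 1728, 1899, 2070, 2241, 2412, 2583, 2754, 2925, 3096, 3267, 3438, 3609, 3780, 3951, 4122, 4293, 4464, 4635, 4806, 4977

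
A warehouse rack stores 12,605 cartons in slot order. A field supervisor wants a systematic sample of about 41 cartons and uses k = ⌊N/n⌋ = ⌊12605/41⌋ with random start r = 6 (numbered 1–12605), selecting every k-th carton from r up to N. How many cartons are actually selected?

42

k = ⌊12605/41⌋ = 307
Achieved size = ⌊(12605 − 6)/307⌋ + 1 = ⌊12599/307⌋ + 1 = 41 + 1 = 42
(last selection: 6 + 41×307 = 12593 ≤ 12605; next would be 12900 > 12605)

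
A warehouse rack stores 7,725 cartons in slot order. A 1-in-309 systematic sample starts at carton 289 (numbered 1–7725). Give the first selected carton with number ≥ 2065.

k = 309
Steps past start: ⌈(2065 − 289)/309⌉ = ⌈1776/309⌉ = 6
Selected carton: 289 + 6×309 = 2143

2143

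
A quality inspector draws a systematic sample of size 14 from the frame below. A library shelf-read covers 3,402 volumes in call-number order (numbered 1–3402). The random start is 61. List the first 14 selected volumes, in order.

k = N/n = 3402/14 = 243
volume 1: 61
volume 2: 61 + 243 = 304
volume 3: 304 + 243 = 547
volume 4: 547 + 243 = 790
volume 5: 790 + 243 = 1033
volume 6: 1033 + 243 = 1276
volume 7: 1276 + 243 = 1519
volume 8: 1519 + 243 = 1762
volume 9: 1762 + 243 = 2005
volume 10: 2005 + 243 = 2248
volume 11: 2248 + 243 = 2491
volume 12: 2491 + 243 = 2734
volume 13: 2734 + 243 = 2977
volume 14: 2977 + 243 = 3220

61, 304, 547, 790, 1033, 1276, 1519, 1762, 2005, 2248, 2491, 2734, 2977, 3220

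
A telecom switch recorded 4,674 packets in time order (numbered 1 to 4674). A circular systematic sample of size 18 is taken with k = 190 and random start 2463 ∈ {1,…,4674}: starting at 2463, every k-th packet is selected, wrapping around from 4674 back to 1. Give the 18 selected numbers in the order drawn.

Selection 1: 2463
Selection 2: 2463 + 190 = 2653
Selection 3: 2653 + 190 = 2843
Selection 4: 2843 + 190 = 3033
Selection 5: 3033 + 190 = 3223
Selection 6: 3223 + 190 = 3413
Selection 7: 3413 + 190 = 3603
Selection 8: 3603 + 190 = 3793
Selection 9: 3793 + 190 = 3983
Selection 10: 3983 + 190 = 4173
Selection 11: 4173 + 190 = 4363
Selection 12: 4363 + 190 = 4553
Selection 13: 4553 + 190 = 4743 → 4743 − 4674 = 69
Selection 14: 69 + 190 = 259
Selection 15: 259 + 190 = 449
Selection 16: 449 + 190 = 639
Selection 17: 639 + 190 = 829
Selection 18: 829 + 190 = 1019

2463, 2653, 2843, 3033, 3223, 3413, 3603, 3793, 3983, 4173, 4363, 4553, 69, 259, 449, 639, 829, 1019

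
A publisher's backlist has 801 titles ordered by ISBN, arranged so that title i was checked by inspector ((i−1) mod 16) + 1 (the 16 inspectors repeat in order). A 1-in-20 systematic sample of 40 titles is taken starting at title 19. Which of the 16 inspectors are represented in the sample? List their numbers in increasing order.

Consecutive selections differ by k = 20, so their inspector numbers differ by 20 mod 16 = 4.
gcd(20, 16) = 4, so the sample visits 16/4 = 4 distinct residues mod 16.
Start 19 is inspector 3; the inspectors hit are 3, 7, 11, 15.

3, 7, 11, 15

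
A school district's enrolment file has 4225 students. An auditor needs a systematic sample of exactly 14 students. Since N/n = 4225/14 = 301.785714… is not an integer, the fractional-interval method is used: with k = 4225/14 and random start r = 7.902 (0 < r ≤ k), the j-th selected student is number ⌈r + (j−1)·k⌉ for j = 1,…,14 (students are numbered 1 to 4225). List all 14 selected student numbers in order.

j=1: r + 0k = 7.902 → ⌈·⌉ = 8
j=2: r + 1k = 309.687714… → ⌈·⌉ = 310
j=3: r + 2k = 611.473428… → ⌈·⌉ = 612
j=4: r + 3k = 913.259142… → ⌈·⌉ = 914
j=5: r + 4k = 1215.044857… → ⌈·⌉ = 1216
j=6: r + 5k = 1516.830571… → ⌈·⌉ = 1517
j=7: r + 6k = 1818.616285… → ⌈·⌉ = 1819
j=8: r + 7k = 2120.402 → ⌈·⌉ = 2121
j=9: r + 8k = 2422.187714… → ⌈·⌉ = 2423
j=10: r + 9k = 2723.973428… → ⌈·⌉ = 2724
j=11: r + 10k = 3025.759142… → ⌈·⌉ = 3026
j=12: r + 11k = 3327.544857… → ⌈·⌉ = 3328
j=13: r + 12k = 3629.330571… → ⌈·⌉ = 3630
j=14: r + 13k = 3931.116285… → ⌈·⌉ = 3932

8, 310, 612, 914, 1216, 1517, 1819, 2121, 2423, 2724, 3026, 3328, 3630, 3932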